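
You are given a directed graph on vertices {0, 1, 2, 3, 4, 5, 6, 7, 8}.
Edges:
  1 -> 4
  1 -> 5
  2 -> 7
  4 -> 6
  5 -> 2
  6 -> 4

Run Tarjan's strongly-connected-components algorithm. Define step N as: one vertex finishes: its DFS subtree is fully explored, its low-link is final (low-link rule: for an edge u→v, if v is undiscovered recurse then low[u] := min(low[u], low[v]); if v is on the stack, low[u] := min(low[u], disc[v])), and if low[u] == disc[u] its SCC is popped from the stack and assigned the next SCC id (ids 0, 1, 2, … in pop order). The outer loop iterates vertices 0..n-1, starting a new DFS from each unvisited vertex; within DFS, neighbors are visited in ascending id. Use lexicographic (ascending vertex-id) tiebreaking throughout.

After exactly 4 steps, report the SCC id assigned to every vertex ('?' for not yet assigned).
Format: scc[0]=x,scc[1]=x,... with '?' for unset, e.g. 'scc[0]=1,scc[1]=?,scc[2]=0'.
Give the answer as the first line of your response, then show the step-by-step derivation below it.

scc[0]=0,scc[1]=?,scc[2]=?,scc[3]=?,scc[4]=1,scc[5]=?,scc[6]=1,scc[7]=2,scc[8]=?

step 1: low=(low[0]=0,low[1]=?,low[2]=?,low[3]=?,low[4]=?,low[5]=?,low[6]=?,low[7]=?,low[8]=?); scc=(scc[0]=0,scc[1]=?,scc[2]=?,scc[3]=?,scc[4]=?,scc[5]=?,scc[6]=?,scc[7]=?,scc[8]=?)
step 2: low=(low[0]=0,low[1]=1,low[2]=?,low[3]=?,low[4]=2,low[5]=?,low[6]=2,low[7]=?,low[8]=?); scc=(scc[0]=0,scc[1]=?,scc[2]=?,scc[3]=?,scc[4]=?,scc[5]=?,scc[6]=?,scc[7]=?,scc[8]=?)
step 3: low=(low[0]=0,low[1]=1,low[2]=?,low[3]=?,low[4]=2,low[5]=?,low[6]=2,low[7]=?,low[8]=?); scc=(scc[0]=0,scc[1]=?,scc[2]=?,scc[3]=?,scc[4]=1,scc[5]=?,scc[6]=1,scc[7]=?,scc[8]=?)
step 4: low=(low[0]=0,low[1]=1,low[2]=5,low[3]=?,low[4]=2,low[5]=4,low[6]=2,low[7]=6,low[8]=?); scc=(scc[0]=0,scc[1]=?,scc[2]=?,scc[3]=?,scc[4]=1,scc[5]=?,scc[6]=1,scc[7]=2,scc[8]=?)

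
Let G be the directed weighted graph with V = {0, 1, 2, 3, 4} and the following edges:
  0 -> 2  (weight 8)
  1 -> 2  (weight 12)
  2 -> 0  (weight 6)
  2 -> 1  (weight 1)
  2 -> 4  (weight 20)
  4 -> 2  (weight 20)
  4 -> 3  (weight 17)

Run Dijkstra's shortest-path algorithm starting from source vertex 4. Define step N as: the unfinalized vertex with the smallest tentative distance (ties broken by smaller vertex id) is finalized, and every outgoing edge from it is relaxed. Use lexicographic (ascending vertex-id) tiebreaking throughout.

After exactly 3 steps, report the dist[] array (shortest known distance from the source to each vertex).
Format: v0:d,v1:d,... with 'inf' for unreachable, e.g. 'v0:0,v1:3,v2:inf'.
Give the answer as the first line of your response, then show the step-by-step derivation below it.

v0:26,v1:21,v2:20,v3:17,v4:0

step 1: dist = v0:inf,v1:inf,v2:20,v3:17,v4:0
step 2: dist = v0:inf,v1:inf,v2:20,v3:17,v4:0
step 3: dist = v0:26,v1:21,v2:20,v3:17,v4:0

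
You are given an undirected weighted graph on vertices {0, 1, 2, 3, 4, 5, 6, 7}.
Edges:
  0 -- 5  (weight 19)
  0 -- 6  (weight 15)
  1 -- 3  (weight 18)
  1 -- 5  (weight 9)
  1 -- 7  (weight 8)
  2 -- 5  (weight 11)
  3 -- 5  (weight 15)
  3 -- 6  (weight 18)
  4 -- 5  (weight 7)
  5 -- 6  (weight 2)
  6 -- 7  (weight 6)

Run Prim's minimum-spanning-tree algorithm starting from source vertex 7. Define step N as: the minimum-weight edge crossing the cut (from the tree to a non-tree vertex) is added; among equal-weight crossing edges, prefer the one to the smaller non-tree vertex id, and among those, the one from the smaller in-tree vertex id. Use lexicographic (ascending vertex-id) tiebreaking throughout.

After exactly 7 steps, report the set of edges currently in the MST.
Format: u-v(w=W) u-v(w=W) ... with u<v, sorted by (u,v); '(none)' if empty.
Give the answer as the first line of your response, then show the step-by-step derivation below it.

0-6(w=15) 1-7(w=8) 2-5(w=11) 3-5(w=15) 4-5(w=7) 5-6(w=2) 6-7(w=6)

step 1: add edge 6-7 (w=6); MST = {6-7(w=6)}
step 2: add edge 5-6 (w=2); MST = {5-6(w=2) 6-7(w=6)}
step 3: add edge 4-5 (w=7); MST = {4-5(w=7) 5-6(w=2) 6-7(w=6)}
step 4: add edge 1-7 (w=8); MST = {1-7(w=8) 4-5(w=7) 5-6(w=2) 6-7(w=6)}
step 5: add edge 2-5 (w=11); MST = {1-7(w=8) 2-5(w=11) 4-5(w=7) 5-6(w=2) 6-7(w=6)}
step 6: add edge 0-6 (w=15); MST = {0-6(w=15) 1-7(w=8) 2-5(w=11) 4-5(w=7) 5-6(w=2) 6-7(w=6)}
step 7: add edge 3-5 (w=15); MST = {0-6(w=15) 1-7(w=8) 2-5(w=11) 3-5(w=15) 4-5(w=7) 5-6(w=2) 6-7(w=6)}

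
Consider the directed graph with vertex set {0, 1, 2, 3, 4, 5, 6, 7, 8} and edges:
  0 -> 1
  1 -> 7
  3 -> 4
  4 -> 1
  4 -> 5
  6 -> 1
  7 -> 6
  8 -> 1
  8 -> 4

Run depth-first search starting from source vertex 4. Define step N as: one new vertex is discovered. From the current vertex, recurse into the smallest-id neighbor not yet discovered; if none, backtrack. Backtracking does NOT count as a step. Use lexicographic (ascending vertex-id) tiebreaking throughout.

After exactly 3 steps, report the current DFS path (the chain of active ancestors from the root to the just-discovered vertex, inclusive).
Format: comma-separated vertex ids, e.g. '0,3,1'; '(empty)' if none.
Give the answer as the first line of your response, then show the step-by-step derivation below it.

4,1,7

step 1: discover 4; path=4; order=4
step 2: discover 1; path=4>1; order=4,1
step 3: discover 7; path=4>1>7; order=4,1,7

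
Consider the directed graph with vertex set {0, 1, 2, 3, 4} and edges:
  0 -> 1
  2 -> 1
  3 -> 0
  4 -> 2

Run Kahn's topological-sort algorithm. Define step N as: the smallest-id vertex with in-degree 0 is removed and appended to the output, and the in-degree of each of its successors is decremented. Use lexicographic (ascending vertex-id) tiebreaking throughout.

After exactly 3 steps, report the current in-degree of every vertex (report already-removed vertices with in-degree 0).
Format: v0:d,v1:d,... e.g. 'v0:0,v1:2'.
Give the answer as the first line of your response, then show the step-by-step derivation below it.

v0:0,v1:1,v2:0,v3:0,v4:0

step 1: output 3; order=[3]; indeg=(0,2,1,0,0)
step 2: output 0; order=[3,0]; indeg=(0,1,1,0,0)
step 3: output 4; order=[3,0,4]; indeg=(0,1,0,0,0)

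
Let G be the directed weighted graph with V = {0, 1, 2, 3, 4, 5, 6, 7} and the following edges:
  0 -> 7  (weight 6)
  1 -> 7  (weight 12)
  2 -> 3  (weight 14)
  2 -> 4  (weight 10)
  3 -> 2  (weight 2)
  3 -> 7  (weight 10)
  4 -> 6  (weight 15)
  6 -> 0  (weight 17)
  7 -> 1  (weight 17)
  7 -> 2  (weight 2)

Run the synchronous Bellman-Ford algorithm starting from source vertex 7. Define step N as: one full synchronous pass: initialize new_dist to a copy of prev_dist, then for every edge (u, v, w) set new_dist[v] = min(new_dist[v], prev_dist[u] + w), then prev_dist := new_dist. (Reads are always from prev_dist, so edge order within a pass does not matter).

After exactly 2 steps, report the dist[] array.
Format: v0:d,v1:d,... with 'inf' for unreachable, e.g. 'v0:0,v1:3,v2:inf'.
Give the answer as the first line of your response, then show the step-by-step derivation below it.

v0:inf,v1:17,v2:2,v3:16,v4:12,v5:inf,v6:inf,v7:0

step 1: dist = v0:inf,v1:17,v2:2,v3:inf,v4:inf,v5:inf,v6:inf,v7:0
step 2: dist = v0:inf,v1:17,v2:2,v3:16,v4:12,v5:inf,v6:inf,v7:0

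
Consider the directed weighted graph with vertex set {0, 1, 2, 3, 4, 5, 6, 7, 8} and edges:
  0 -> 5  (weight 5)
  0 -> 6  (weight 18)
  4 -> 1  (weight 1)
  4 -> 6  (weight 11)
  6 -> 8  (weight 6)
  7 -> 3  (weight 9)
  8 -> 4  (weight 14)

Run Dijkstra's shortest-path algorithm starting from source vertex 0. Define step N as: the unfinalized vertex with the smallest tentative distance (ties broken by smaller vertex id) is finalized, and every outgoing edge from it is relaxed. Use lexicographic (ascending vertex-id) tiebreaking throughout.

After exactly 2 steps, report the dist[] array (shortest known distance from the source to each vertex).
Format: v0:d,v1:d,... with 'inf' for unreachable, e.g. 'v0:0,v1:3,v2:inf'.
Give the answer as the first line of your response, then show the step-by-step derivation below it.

v0:0,v1:inf,v2:inf,v3:inf,v4:inf,v5:5,v6:18,v7:inf,v8:inf

step 1: dist = v0:0,v1:inf,v2:inf,v3:inf,v4:inf,v5:5,v6:18,v7:inf,v8:inf
step 2: dist = v0:0,v1:inf,v2:inf,v3:inf,v4:inf,v5:5,v6:18,v7:inf,v8:inf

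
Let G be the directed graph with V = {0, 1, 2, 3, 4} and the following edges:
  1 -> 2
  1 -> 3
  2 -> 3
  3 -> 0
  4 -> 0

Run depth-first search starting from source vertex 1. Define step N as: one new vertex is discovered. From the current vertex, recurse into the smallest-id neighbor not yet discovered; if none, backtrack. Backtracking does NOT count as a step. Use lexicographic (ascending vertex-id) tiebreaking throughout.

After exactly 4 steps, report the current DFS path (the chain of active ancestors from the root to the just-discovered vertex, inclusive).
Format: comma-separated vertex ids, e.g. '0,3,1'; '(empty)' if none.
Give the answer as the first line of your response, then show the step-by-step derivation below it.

1,2,3,0

step 1: discover 1; path=1; order=1
step 2: discover 2; path=1>2; order=1,2
step 3: discover 3; path=1>2>3; order=1,2,3
step 4: discover 0; path=1>2>3>0; order=1,2,3,0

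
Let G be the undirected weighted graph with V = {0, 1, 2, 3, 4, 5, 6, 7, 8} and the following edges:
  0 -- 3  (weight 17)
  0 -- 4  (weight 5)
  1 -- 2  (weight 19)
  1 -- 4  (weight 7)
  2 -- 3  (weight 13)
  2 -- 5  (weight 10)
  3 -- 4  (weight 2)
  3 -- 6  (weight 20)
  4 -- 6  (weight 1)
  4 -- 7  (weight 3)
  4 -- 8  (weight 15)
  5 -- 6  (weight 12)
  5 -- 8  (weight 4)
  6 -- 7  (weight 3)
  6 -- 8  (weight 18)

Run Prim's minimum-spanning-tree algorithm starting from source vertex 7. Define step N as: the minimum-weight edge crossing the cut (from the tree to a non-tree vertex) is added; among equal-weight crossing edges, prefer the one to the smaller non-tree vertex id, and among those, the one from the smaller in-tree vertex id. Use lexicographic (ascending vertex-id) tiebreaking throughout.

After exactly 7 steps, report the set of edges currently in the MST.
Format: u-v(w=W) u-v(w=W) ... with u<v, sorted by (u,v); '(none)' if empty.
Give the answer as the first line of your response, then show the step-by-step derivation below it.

0-4(w=5) 1-4(w=7) 3-4(w=2) 4-6(w=1) 4-7(w=3) 5-6(w=12) 5-8(w=4)

step 1: add edge 4-7 (w=3); MST = {4-7(w=3)}
step 2: add edge 4-6 (w=1); MST = {4-6(w=1) 4-7(w=3)}
step 3: add edge 3-4 (w=2); MST = {3-4(w=2) 4-6(w=1) 4-7(w=3)}
step 4: add edge 0-4 (w=5); MST = {0-4(w=5) 3-4(w=2) 4-6(w=1) 4-7(w=3)}
step 5: add edge 1-4 (w=7); MST = {0-4(w=5) 1-4(w=7) 3-4(w=2) 4-6(w=1) 4-7(w=3)}
step 6: add edge 5-6 (w=12); MST = {0-4(w=5) 1-4(w=7) 3-4(w=2) 4-6(w=1) 4-7(w=3) 5-6(w=12)}
step 7: add edge 5-8 (w=4); MST = {0-4(w=5) 1-4(w=7) 3-4(w=2) 4-6(w=1) 4-7(w=3) 5-6(w=12) 5-8(w=4)}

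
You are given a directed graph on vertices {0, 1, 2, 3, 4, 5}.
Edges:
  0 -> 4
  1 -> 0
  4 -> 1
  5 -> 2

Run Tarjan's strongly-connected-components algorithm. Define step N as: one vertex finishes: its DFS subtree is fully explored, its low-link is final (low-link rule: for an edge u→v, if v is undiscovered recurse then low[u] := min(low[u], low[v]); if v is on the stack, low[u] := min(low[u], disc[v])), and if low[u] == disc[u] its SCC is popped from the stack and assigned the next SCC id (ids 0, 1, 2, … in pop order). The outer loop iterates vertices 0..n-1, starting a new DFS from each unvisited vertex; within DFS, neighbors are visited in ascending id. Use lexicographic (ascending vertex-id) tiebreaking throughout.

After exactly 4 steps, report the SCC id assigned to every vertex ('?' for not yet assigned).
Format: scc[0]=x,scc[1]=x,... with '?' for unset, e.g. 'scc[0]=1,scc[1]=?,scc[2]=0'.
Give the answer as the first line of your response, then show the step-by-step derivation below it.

scc[0]=0,scc[1]=0,scc[2]=1,scc[3]=?,scc[4]=0,scc[5]=?

step 1: low=(low[0]=0,low[1]=0,low[2]=?,low[3]=?,low[4]=1,low[5]=?); scc=(scc[0]=?,scc[1]=?,scc[2]=?,scc[3]=?,scc[4]=?,scc[5]=?)
step 2: low=(low[0]=0,low[1]=0,low[2]=?,low[3]=?,low[4]=0,low[5]=?); scc=(scc[0]=?,scc[1]=?,scc[2]=?,scc[3]=?,scc[4]=?,scc[5]=?)
step 3: low=(low[0]=0,low[1]=0,low[2]=?,low[3]=?,low[4]=0,low[5]=?); scc=(scc[0]=0,scc[1]=0,scc[2]=?,scc[3]=?,scc[4]=0,scc[5]=?)
step 4: low=(low[0]=0,low[1]=0,low[2]=3,low[3]=?,low[4]=0,low[5]=?); scc=(scc[0]=0,scc[1]=0,scc[2]=1,scc[3]=?,scc[4]=0,scc[5]=?)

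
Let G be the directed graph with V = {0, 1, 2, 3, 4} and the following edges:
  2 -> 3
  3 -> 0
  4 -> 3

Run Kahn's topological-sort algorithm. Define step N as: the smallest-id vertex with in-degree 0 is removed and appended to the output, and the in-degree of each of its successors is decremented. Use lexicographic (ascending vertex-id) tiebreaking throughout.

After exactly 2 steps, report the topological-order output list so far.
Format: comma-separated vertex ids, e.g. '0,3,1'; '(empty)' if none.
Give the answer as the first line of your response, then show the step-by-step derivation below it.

1,2

step 1: output 1; order=[1]; indeg=(1,0,0,2,0)
step 2: output 2; order=[1,2]; indeg=(1,0,0,1,0)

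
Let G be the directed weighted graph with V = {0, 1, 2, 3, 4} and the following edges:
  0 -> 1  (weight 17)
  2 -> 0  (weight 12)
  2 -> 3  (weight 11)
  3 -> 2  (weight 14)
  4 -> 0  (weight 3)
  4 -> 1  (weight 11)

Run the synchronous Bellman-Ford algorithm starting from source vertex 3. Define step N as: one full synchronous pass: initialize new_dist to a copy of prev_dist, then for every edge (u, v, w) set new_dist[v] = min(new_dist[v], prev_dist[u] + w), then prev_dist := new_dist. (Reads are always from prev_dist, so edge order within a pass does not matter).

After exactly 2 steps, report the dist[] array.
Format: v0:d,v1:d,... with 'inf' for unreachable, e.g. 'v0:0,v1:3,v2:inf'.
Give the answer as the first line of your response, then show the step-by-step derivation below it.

v0:26,v1:inf,v2:14,v3:0,v4:inf

step 1: dist = v0:inf,v1:inf,v2:14,v3:0,v4:inf
step 2: dist = v0:26,v1:inf,v2:14,v3:0,v4:inf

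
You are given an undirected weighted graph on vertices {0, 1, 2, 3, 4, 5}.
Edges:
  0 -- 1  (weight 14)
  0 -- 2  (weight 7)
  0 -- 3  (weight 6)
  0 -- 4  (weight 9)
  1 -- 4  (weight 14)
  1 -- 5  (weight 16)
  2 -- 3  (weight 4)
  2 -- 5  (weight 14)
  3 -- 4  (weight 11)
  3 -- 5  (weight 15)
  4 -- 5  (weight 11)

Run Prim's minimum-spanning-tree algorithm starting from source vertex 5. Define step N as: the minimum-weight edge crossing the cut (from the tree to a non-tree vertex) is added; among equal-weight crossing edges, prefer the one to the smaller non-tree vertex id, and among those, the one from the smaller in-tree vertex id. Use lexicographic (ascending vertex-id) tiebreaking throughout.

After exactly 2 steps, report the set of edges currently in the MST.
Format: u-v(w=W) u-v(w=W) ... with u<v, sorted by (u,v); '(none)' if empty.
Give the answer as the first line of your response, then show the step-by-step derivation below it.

0-4(w=9) 4-5(w=11)

step 1: add edge 4-5 (w=11); MST = {4-5(w=11)}
step 2: add edge 0-4 (w=9); MST = {0-4(w=9) 4-5(w=11)}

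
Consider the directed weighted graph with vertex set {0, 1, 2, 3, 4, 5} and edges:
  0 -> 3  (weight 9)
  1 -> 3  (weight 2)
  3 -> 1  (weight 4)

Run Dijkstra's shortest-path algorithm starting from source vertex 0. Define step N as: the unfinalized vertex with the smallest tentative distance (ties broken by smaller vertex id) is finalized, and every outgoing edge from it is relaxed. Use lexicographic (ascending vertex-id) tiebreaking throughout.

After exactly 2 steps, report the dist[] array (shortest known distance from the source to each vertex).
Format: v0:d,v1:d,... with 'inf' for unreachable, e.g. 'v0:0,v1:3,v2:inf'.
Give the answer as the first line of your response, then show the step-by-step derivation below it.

v0:0,v1:13,v2:inf,v3:9,v4:inf,v5:inf

step 1: dist = v0:0,v1:inf,v2:inf,v3:9,v4:inf,v5:inf
step 2: dist = v0:0,v1:13,v2:inf,v3:9,v4:inf,v5:inf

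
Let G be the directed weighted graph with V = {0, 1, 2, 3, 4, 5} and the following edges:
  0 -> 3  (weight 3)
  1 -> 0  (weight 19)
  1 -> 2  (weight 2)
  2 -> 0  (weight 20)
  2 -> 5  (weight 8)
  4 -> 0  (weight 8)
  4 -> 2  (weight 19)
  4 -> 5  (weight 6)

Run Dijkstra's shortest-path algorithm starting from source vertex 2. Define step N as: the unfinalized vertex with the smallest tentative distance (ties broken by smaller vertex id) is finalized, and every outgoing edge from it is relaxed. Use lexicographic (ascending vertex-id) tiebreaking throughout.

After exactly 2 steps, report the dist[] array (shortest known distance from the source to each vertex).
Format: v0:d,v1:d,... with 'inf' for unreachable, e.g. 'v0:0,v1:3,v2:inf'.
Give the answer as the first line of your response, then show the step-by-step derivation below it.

v0:20,v1:inf,v2:0,v3:inf,v4:inf,v5:8

step 1: dist = v0:20,v1:inf,v2:0,v3:inf,v4:inf,v5:8
step 2: dist = v0:20,v1:inf,v2:0,v3:inf,v4:inf,v5:8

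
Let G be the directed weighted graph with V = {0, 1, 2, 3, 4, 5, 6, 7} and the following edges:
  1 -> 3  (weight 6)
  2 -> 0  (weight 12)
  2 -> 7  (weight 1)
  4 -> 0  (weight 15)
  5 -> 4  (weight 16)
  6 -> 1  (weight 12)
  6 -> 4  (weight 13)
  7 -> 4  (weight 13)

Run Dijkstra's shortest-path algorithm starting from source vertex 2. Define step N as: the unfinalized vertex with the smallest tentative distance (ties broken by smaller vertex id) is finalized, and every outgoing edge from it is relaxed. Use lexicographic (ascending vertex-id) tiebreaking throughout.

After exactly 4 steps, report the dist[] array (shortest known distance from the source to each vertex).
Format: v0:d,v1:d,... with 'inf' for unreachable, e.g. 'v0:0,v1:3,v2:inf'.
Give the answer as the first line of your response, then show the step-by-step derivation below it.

v0:12,v1:inf,v2:0,v3:inf,v4:14,v5:inf,v6:inf,v7:1

step 1: dist = v0:12,v1:inf,v2:0,v3:inf,v4:inf,v5:inf,v6:inf,v7:1
step 2: dist = v0:12,v1:inf,v2:0,v3:inf,v4:14,v5:inf,v6:inf,v7:1
step 3: dist = v0:12,v1:inf,v2:0,v3:inf,v4:14,v5:inf,v6:inf,v7:1
step 4: dist = v0:12,v1:inf,v2:0,v3:inf,v4:14,v5:inf,v6:inf,v7:1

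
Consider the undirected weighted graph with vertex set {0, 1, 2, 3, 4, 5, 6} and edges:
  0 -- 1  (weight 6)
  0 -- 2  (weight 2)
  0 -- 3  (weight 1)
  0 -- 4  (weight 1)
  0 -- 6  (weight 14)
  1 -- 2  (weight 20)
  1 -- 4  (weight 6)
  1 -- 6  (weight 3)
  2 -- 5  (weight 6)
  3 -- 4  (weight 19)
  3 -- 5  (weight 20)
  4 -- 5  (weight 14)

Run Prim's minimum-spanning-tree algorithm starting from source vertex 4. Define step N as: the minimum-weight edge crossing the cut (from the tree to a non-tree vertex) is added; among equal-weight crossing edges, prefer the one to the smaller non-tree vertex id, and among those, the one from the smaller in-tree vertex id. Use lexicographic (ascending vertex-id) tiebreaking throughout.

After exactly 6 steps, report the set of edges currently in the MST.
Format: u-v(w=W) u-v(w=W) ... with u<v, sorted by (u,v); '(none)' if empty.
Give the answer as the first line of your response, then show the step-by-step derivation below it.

0-1(w=6) 0-2(w=2) 0-3(w=1) 0-4(w=1) 1-6(w=3) 2-5(w=6)

step 1: add edge 0-4 (w=1); MST = {0-4(w=1)}
step 2: add edge 0-3 (w=1); MST = {0-3(w=1) 0-4(w=1)}
step 3: add edge 0-2 (w=2); MST = {0-2(w=2) 0-3(w=1) 0-4(w=1)}
step 4: add edge 0-1 (w=6); MST = {0-1(w=6) 0-2(w=2) 0-3(w=1) 0-4(w=1)}
step 5: add edge 1-6 (w=3); MST = {0-1(w=6) 0-2(w=2) 0-3(w=1) 0-4(w=1) 1-6(w=3)}
step 6: add edge 2-5 (w=6); MST = {0-1(w=6) 0-2(w=2) 0-3(w=1) 0-4(w=1) 1-6(w=3) 2-5(w=6)}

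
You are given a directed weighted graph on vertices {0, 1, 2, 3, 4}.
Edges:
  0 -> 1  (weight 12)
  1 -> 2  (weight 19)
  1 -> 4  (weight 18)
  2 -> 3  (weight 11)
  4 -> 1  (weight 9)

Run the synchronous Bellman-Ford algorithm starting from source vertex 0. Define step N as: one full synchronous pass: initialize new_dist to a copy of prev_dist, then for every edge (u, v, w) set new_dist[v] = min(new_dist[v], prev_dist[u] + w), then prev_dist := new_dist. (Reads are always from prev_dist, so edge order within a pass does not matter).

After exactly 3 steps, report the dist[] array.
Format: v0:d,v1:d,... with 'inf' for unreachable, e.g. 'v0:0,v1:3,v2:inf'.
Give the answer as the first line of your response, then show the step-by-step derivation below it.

v0:0,v1:12,v2:31,v3:42,v4:30

step 1: dist = v0:0,v1:12,v2:inf,v3:inf,v4:inf
step 2: dist = v0:0,v1:12,v2:31,v3:inf,v4:30
step 3: dist = v0:0,v1:12,v2:31,v3:42,v4:30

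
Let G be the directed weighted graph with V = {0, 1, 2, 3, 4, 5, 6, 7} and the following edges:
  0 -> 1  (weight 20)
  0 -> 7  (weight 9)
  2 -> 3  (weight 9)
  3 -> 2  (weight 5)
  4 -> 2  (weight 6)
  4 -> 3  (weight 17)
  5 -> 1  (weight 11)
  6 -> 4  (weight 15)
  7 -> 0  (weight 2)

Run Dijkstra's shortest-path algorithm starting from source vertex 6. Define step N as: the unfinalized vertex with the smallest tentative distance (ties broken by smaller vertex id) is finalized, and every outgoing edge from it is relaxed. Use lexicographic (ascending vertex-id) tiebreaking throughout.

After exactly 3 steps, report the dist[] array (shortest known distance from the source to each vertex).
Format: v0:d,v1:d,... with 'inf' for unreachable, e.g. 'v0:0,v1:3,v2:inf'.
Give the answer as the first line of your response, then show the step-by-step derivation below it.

v0:inf,v1:inf,v2:21,v3:30,v4:15,v5:inf,v6:0,v7:inf

step 1: dist = v0:inf,v1:inf,v2:inf,v3:inf,v4:15,v5:inf,v6:0,v7:inf
step 2: dist = v0:inf,v1:inf,v2:21,v3:32,v4:15,v5:inf,v6:0,v7:inf
step 3: dist = v0:inf,v1:inf,v2:21,v3:30,v4:15,v5:inf,v6:0,v7:inf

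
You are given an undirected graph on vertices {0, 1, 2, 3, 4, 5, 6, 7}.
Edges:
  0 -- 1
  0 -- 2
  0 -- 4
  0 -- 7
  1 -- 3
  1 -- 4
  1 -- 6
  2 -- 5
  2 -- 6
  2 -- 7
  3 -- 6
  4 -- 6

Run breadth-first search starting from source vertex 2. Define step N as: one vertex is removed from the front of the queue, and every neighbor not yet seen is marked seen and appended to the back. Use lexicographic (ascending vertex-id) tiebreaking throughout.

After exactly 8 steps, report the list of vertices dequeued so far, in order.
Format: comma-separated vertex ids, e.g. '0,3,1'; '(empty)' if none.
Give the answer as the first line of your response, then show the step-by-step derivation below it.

2,0,5,6,7,1,4,3

step 1: dequeue 2; queue=[0,5,6,7]; order=2
step 2: dequeue 0; queue=[5,6,7,1,4]; order=2,0
step 3: dequeue 5; queue=[6,7,1,4]; order=2,0,5
step 4: dequeue 6; queue=[7,1,4,3]; order=2,0,5,6
step 5: dequeue 7; queue=[1,4,3]; order=2,0,5,6,7
step 6: dequeue 1; queue=[4,3]; order=2,0,5,6,7,1
step 7: dequeue 4; queue=[3]; order=2,0,5,6,7,1,4
step 8: dequeue 3; queue=[(empty)]; order=2,0,5,6,7,1,4,3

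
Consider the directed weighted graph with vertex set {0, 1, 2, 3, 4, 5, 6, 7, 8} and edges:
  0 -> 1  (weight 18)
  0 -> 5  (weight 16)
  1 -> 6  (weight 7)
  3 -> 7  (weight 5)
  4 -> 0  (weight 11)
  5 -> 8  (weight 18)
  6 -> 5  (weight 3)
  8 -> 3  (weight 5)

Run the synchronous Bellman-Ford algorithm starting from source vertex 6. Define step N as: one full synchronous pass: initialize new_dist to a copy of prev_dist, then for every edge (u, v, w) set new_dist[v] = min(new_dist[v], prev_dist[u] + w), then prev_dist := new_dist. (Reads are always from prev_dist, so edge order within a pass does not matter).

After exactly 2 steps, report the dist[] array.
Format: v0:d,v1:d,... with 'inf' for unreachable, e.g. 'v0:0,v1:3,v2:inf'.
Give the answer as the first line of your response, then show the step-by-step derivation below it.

v0:inf,v1:inf,v2:inf,v3:inf,v4:inf,v5:3,v6:0,v7:inf,v8:21

step 1: dist = v0:inf,v1:inf,v2:inf,v3:inf,v4:inf,v5:3,v6:0,v7:inf,v8:inf
step 2: dist = v0:inf,v1:inf,v2:inf,v3:inf,v4:inf,v5:3,v6:0,v7:inf,v8:21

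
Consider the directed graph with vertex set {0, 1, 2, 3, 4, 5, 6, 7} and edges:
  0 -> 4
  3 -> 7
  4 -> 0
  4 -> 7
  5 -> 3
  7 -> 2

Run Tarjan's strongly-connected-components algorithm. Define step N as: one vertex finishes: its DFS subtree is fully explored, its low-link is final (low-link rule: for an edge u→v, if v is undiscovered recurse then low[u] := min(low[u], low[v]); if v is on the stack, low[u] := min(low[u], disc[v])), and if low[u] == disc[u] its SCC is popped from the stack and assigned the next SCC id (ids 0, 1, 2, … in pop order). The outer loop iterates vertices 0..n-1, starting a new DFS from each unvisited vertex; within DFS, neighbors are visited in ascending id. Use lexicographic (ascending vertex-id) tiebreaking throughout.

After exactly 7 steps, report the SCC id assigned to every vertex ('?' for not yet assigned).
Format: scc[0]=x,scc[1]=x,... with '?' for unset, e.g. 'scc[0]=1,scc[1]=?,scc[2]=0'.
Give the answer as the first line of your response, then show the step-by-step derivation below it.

scc[0]=2,scc[1]=3,scc[2]=0,scc[3]=4,scc[4]=2,scc[5]=5,scc[6]=?,scc[7]=1

step 1: low=(low[0]=0,low[1]=?,low[2]=3,low[3]=?,low[4]=0,low[5]=?,low[6]=?,low[7]=2); scc=(scc[0]=?,scc[1]=?,scc[2]=0,scc[3]=?,scc[4]=?,scc[5]=?,scc[6]=?,scc[7]=?)
step 2: low=(low[0]=0,low[1]=?,low[2]=3,low[3]=?,low[4]=0,low[5]=?,low[6]=?,low[7]=2); scc=(scc[0]=?,scc[1]=?,scc[2]=0,scc[3]=?,scc[4]=?,scc[5]=?,scc[6]=?,scc[7]=1)
step 3: low=(low[0]=0,low[1]=?,low[2]=3,low[3]=?,low[4]=0,low[5]=?,low[6]=?,low[7]=2); scc=(scc[0]=?,scc[1]=?,scc[2]=0,scc[3]=?,scc[4]=?,scc[5]=?,scc[6]=?,scc[7]=1)
step 4: low=(low[0]=0,low[1]=?,low[2]=3,low[3]=?,low[4]=0,low[5]=?,low[6]=?,low[7]=2); scc=(scc[0]=2,scc[1]=?,scc[2]=0,scc[3]=?,scc[4]=2,scc[5]=?,scc[6]=?,scc[7]=1)
step 5: low=(low[0]=0,low[1]=4,low[2]=3,low[3]=?,low[4]=0,low[5]=?,low[6]=?,low[7]=2); scc=(scc[0]=2,scc[1]=3,scc[2]=0,scc[3]=?,scc[4]=2,scc[5]=?,scc[6]=?,scc[7]=1)
step 6: low=(low[0]=0,low[1]=4,low[2]=3,low[3]=5,low[4]=0,low[5]=?,low[6]=?,low[7]=2); scc=(scc[0]=2,scc[1]=3,scc[2]=0,scc[3]=4,scc[4]=2,scc[5]=?,scc[6]=?,scc[7]=1)
step 7: low=(low[0]=0,low[1]=4,low[2]=3,low[3]=5,low[4]=0,low[5]=6,low[6]=?,low[7]=2); scc=(scc[0]=2,scc[1]=3,scc[2]=0,scc[3]=4,scc[4]=2,scc[5]=5,scc[6]=?,scc[7]=1)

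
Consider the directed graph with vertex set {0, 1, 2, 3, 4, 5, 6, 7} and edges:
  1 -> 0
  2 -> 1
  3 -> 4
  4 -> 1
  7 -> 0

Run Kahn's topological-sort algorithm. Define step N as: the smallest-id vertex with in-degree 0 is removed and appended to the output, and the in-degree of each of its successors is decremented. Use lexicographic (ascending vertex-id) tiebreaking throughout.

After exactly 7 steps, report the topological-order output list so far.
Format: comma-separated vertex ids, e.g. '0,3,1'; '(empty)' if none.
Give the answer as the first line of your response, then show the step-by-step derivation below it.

2,3,4,1,5,6,7

step 1: output 2; order=[2]; indeg=(2,1,0,0,1,0,0,0)
step 2: output 3; order=[2,3]; indeg=(2,1,0,0,0,0,0,0)
step 3: output 4; order=[2,3,4]; indeg=(2,0,0,0,0,0,0,0)
step 4: output 1; order=[2,3,4,1]; indeg=(1,0,0,0,0,0,0,0)
step 5: output 5; order=[2,3,4,1,5]; indeg=(1,0,0,0,0,0,0,0)
step 6: output 6; order=[2,3,4,1,5,6]; indeg=(1,0,0,0,0,0,0,0)
step 7: output 7; order=[2,3,4,1,5,6,7]; indeg=(0,0,0,0,0,0,0,0)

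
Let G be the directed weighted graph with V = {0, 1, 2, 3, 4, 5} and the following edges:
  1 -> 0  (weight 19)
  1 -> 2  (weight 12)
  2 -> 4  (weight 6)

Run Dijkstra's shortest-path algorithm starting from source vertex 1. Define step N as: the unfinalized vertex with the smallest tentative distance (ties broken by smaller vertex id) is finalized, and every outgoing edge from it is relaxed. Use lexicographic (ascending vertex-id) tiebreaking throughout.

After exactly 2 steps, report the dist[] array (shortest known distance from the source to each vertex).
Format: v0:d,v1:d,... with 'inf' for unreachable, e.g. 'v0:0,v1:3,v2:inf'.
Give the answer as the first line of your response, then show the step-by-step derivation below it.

v0:19,v1:0,v2:12,v3:inf,v4:18,v5:inf

step 1: dist = v0:19,v1:0,v2:12,v3:inf,v4:inf,v5:inf
step 2: dist = v0:19,v1:0,v2:12,v3:inf,v4:18,v5:inf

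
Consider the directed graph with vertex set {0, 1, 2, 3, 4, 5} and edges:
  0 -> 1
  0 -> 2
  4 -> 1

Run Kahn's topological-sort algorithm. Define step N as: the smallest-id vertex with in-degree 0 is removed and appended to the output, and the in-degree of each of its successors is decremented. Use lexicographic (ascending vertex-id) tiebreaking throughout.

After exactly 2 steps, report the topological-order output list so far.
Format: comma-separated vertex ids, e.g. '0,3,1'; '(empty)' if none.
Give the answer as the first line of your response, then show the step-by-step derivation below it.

0,2

step 1: output 0; order=[0]; indeg=(0,1,0,0,0,0)
step 2: output 2; order=[0,2]; indeg=(0,1,0,0,0,0)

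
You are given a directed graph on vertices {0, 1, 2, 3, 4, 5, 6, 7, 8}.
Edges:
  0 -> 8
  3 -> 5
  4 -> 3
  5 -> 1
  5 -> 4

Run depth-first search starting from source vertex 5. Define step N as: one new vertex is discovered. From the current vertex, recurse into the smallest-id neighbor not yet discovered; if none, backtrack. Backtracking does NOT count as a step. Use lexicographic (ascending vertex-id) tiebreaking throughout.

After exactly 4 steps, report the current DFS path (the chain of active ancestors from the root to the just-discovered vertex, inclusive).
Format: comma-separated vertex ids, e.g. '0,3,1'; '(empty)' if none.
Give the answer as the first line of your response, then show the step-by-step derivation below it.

5,4,3

step 1: discover 5; path=5; order=5
step 2: discover 1; path=5>1; order=5,1
step 3: discover 4; path=5>4; order=5,1,4
step 4: discover 3; path=5>4>3; order=5,1,4,3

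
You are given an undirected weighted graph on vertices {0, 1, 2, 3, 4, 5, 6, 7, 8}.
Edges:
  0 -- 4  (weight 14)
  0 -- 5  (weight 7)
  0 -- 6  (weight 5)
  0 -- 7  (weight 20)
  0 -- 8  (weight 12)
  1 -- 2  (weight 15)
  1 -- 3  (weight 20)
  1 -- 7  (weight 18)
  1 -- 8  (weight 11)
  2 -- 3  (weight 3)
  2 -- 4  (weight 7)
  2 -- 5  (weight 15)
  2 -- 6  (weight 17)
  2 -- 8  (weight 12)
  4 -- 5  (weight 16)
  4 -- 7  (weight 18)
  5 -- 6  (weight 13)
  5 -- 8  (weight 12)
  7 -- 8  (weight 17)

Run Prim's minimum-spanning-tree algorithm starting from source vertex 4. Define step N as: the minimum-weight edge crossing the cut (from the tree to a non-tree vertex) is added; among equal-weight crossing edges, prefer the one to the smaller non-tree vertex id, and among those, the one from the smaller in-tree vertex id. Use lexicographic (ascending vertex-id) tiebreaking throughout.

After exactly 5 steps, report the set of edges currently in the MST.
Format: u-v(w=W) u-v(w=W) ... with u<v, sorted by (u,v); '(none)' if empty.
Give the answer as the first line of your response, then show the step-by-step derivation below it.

0-8(w=12) 1-8(w=11) 2-3(w=3) 2-4(w=7) 2-8(w=12)

step 1: add edge 2-4 (w=7); MST = {2-4(w=7)}
step 2: add edge 2-3 (w=3); MST = {2-3(w=3) 2-4(w=7)}
step 3: add edge 2-8 (w=12); MST = {2-3(w=3) 2-4(w=7) 2-8(w=12)}
step 4: add edge 1-8 (w=11); MST = {1-8(w=11) 2-3(w=3) 2-4(w=7) 2-8(w=12)}
step 5: add edge 0-8 (w=12); MST = {0-8(w=12) 1-8(w=11) 2-3(w=3) 2-4(w=7) 2-8(w=12)}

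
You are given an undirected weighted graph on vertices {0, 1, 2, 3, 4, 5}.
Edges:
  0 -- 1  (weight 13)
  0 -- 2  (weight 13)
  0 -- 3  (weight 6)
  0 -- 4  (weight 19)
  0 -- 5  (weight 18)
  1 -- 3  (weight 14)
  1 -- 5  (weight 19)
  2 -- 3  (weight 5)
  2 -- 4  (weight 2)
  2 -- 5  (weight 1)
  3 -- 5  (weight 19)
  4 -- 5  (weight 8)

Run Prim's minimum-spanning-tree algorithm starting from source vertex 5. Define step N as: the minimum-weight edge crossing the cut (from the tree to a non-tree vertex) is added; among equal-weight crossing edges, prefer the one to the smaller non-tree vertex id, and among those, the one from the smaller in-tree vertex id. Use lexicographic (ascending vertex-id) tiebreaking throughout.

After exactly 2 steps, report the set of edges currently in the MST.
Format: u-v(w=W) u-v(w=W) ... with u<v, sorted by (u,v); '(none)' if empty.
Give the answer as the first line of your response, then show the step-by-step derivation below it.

2-4(w=2) 2-5(w=1)

step 1: add edge 2-5 (w=1); MST = {2-5(w=1)}
step 2: add edge 2-4 (w=2); MST = {2-4(w=2) 2-5(w=1)}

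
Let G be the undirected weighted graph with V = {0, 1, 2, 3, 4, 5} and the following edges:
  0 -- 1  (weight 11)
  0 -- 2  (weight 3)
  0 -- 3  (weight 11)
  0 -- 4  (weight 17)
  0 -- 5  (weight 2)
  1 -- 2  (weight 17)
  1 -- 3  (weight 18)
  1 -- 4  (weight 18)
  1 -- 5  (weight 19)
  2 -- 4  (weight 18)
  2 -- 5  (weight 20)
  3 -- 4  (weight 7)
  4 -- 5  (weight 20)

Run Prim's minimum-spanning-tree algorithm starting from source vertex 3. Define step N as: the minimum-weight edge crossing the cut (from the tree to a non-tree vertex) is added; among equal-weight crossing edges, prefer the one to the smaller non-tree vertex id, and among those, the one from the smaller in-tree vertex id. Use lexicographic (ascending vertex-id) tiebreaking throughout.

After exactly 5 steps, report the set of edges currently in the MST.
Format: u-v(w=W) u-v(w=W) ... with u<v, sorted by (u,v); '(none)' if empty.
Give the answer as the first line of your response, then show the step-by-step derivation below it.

0-1(w=11) 0-2(w=3) 0-3(w=11) 0-5(w=2) 3-4(w=7)

step 1: add edge 3-4 (w=7); MST = {3-4(w=7)}
step 2: add edge 0-3 (w=11); MST = {0-3(w=11) 3-4(w=7)}
step 3: add edge 0-5 (w=2); MST = {0-3(w=11) 0-5(w=2) 3-4(w=7)}
step 4: add edge 0-2 (w=3); MST = {0-2(w=3) 0-3(w=11) 0-5(w=2) 3-4(w=7)}
step 5: add edge 0-1 (w=11); MST = {0-1(w=11) 0-2(w=3) 0-3(w=11) 0-5(w=2) 3-4(w=7)}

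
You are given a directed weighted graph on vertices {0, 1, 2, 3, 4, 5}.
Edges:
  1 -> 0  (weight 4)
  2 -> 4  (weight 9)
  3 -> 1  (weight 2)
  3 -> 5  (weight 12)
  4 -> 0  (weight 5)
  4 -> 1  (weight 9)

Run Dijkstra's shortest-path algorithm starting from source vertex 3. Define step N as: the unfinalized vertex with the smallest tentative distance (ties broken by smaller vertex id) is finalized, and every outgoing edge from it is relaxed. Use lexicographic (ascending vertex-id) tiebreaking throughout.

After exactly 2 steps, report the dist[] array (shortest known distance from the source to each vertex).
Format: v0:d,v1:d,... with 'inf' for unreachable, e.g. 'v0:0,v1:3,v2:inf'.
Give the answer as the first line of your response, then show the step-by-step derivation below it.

v0:6,v1:2,v2:inf,v3:0,v4:inf,v5:12

step 1: dist = v0:inf,v1:2,v2:inf,v3:0,v4:inf,v5:12
step 2: dist = v0:6,v1:2,v2:inf,v3:0,v4:inf,v5:12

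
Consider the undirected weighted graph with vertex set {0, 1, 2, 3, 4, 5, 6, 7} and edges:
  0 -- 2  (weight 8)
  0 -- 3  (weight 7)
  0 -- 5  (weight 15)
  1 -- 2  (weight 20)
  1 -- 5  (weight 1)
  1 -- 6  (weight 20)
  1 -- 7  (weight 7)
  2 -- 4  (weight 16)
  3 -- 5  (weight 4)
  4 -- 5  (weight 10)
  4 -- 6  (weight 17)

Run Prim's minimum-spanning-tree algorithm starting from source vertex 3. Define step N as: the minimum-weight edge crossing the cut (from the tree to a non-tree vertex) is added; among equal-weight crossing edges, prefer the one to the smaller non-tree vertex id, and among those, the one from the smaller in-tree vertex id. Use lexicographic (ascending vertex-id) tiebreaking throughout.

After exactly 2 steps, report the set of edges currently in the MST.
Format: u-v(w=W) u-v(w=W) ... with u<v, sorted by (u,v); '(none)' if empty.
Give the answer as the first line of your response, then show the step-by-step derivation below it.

1-5(w=1) 3-5(w=4)

step 1: add edge 3-5 (w=4); MST = {3-5(w=4)}
step 2: add edge 1-5 (w=1); MST = {1-5(w=1) 3-5(w=4)}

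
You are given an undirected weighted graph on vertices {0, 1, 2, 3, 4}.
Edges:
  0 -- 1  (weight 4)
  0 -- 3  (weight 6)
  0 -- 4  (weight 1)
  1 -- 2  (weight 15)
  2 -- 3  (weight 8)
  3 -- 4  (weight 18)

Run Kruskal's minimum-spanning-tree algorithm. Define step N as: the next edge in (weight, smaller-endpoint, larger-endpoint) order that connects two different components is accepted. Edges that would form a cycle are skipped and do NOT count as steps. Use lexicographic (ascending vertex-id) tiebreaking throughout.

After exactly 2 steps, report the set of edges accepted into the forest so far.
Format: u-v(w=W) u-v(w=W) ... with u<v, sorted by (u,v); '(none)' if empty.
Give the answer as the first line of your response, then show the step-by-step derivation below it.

0-1(w=4) 0-4(w=1)

step 1: add edge 0-4 (w=1); MST = {0-4(w=1)}
step 2: add edge 0-1 (w=4); MST = {0-1(w=4) 0-4(w=1)}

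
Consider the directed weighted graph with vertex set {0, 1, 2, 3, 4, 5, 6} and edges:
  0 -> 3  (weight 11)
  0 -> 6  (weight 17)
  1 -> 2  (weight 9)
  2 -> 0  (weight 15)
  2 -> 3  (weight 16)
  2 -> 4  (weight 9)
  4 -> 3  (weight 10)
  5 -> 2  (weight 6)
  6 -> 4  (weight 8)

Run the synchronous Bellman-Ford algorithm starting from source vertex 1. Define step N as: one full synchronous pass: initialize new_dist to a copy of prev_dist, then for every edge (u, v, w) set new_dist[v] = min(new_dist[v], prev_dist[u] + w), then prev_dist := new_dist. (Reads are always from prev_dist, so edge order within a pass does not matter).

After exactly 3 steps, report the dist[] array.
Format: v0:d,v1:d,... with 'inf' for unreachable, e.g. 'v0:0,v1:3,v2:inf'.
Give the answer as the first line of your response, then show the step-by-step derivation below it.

v0:24,v1:0,v2:9,v3:25,v4:18,v5:inf,v6:41

step 1: dist = v0:inf,v1:0,v2:9,v3:inf,v4:inf,v5:inf,v6:inf
step 2: dist = v0:24,v1:0,v2:9,v3:25,v4:18,v5:inf,v6:inf
step 3: dist = v0:24,v1:0,v2:9,v3:25,v4:18,v5:inf,v6:41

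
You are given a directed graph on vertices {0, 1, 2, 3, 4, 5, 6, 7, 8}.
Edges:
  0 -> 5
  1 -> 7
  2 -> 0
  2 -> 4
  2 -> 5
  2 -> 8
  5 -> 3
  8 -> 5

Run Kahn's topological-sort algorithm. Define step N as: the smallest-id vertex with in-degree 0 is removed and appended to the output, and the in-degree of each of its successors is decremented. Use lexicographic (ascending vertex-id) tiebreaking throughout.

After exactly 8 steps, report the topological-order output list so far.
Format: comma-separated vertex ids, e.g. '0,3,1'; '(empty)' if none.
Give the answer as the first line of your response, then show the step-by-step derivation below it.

1,2,0,4,6,7,8,5

step 1: output 1; order=[1]; indeg=(1,0,0,1,1,3,0,0,1)
step 2: output 2; order=[1,2]; indeg=(0,0,0,1,0,2,0,0,0)
step 3: output 0; order=[1,2,0]; indeg=(0,0,0,1,0,1,0,0,0)
step 4: output 4; order=[1,2,0,4]; indeg=(0,0,0,1,0,1,0,0,0)
step 5: output 6; order=[1,2,0,4,6]; indeg=(0,0,0,1,0,1,0,0,0)
step 6: output 7; order=[1,2,0,4,6,7]; indeg=(0,0,0,1,0,1,0,0,0)
step 7: output 8; order=[1,2,0,4,6,7,8]; indeg=(0,0,0,1,0,0,0,0,0)
step 8: output 5; order=[1,2,0,4,6,7,8,5]; indeg=(0,0,0,0,0,0,0,0,0)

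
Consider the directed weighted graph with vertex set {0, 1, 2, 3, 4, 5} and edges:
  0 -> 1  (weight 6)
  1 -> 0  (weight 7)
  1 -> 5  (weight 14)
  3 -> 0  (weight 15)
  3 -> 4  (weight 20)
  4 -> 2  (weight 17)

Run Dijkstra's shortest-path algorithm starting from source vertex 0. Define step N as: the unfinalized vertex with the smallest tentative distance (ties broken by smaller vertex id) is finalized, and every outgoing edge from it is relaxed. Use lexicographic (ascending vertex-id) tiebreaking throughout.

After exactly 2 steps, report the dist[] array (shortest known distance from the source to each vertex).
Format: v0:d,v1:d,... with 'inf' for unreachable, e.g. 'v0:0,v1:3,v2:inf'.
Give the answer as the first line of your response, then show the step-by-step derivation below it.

v0:0,v1:6,v2:inf,v3:inf,v4:inf,v5:20

step 1: dist = v0:0,v1:6,v2:inf,v3:inf,v4:inf,v5:inf
step 2: dist = v0:0,v1:6,v2:inf,v3:inf,v4:inf,v5:20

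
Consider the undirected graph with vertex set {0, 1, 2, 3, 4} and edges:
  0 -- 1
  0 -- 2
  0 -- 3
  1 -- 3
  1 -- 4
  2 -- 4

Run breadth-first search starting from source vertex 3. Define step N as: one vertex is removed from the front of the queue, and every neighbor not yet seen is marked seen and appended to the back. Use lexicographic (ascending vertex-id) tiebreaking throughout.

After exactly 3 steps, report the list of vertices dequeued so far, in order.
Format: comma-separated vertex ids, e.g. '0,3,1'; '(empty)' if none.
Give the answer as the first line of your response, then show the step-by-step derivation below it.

3,0,1

step 1: dequeue 3; queue=[0,1]; order=3
step 2: dequeue 0; queue=[1,2]; order=3,0
step 3: dequeue 1; queue=[2,4]; order=3,0,1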